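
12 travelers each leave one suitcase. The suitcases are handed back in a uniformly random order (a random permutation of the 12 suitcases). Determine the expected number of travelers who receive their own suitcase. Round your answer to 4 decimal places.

Let Xᵢ = 1 if person i gets their own suitcase. For each i, P(Xᵢ=1) = 1/12.
By linearity of expectation, E[X₁+…+X_12] = 12·(1/12) = 1.
≈ 1.0000

1.0000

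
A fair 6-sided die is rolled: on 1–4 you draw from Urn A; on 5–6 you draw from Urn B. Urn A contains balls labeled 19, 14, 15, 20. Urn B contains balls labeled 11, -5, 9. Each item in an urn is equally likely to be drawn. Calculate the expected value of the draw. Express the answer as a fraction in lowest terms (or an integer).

E[X | Urn A] = (19 + 14 + 15 + 20)/4 = 17
E[X | Urn B] = (11 − 5 + 9)/3 = 5
E[X] = (2/3)·17 + (1/3)·5 = 13

13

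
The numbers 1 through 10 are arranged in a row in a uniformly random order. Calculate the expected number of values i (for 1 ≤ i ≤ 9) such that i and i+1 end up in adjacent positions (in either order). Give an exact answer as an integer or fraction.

9/5

For each i ∈ {1,…,9}, let Xᵢ = 1 if i and i+1 are adjacent. P(Xᵢ=1) = 2·(10−1)!/10! = 2/10.
By linearity, E[ΣXᵢ] = (9)·(2/10) = 9/5.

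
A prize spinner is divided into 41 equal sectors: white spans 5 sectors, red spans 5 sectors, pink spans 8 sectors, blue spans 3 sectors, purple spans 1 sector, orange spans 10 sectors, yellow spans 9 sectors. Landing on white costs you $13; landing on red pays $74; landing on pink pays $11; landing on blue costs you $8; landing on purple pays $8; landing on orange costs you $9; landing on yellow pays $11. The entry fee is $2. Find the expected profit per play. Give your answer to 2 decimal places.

E[payout] = (5/41)·(-13) + (5/41)·74 + (8/41)·11 + (3/41)·(-8) + (1/41)·8 + (10/41)·(-9) + (9/41)·11 = 386/41
Expected profit = 386/41 − 2 = 304/41 ≈ $7.41

$7.41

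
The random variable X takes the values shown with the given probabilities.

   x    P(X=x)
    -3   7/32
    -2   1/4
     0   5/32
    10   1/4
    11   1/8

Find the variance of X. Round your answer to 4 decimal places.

35.7021

E[X] = (7/32)·(-3) + (1/4)·(-2) + (5/32)·0 + (1/4)·10 + (1/8)·11 = 87/32
E[X²] = (7/32)·9 + (1/4)·4 + (5/32)·0 + (1/4)·100 + (1/8)·121 = 1379/32
Var(X) = 1379/32 − (87/32)² = 36559/1024 ≈ 35.7021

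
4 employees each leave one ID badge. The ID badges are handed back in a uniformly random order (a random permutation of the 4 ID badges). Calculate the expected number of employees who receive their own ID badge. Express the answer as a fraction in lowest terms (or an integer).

Let Xᵢ = 1 if person i gets their own ID badge. For each i, P(Xᵢ=1) = 1/4.
By linearity of expectation, E[X₁+…+X_4] = 4·(1/4) = 1.

1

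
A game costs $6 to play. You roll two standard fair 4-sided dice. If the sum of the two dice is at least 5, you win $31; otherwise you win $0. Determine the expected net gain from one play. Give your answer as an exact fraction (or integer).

E[payout] = (3/8)·0 + (5/8)·31 = 155/8
Expected profit = 155/8 − 6 = 107/8

107/8 dollars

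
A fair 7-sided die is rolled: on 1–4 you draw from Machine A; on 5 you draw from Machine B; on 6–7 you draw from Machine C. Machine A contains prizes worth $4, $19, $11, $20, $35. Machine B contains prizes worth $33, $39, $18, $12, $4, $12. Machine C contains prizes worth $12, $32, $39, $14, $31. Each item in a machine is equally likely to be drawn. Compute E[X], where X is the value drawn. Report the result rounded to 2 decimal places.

E[X | Machine A] = (4 + 19 + 11 + 20 + 35)/5 = 89/5
E[X | Machine B] = (33 + 39 + 18 + 12 + 4 + 12)/6 = 59/3
E[X | Machine C] = (12 + 32 + 39 + 14 + 31)/5 = 128/5
E[X] = (4/7)·89/5 + (1/7)·59/3 + (2/7)·128/5 = 2131/105 ≈ 20.30

$20.30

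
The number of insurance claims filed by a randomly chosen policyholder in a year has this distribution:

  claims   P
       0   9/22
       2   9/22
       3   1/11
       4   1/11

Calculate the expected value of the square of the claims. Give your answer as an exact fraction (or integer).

E[X²] = (9/22)·0 + (9/22)·4 + (1/11)·9 + (1/11)·16
     = 43/11

43/11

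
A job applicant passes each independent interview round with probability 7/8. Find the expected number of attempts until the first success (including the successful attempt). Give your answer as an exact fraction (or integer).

For a geometric distribution, E[trials] = 1/p = 1/(7/8) = 8/7.

8/7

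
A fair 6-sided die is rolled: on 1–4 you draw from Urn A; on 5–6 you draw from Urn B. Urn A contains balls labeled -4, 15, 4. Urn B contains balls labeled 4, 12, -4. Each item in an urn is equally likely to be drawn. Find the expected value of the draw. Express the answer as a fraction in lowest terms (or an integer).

14/3

E[X | Urn A] = (-4 + 15 + 4)/3 = 5
E[X | Urn B] = (4 + 12 − 4)/3 = 4
E[X] = (2/3)·5 + (1/3)·4 = 14/3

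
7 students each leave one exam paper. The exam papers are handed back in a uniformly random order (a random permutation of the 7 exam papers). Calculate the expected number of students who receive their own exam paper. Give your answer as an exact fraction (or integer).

1

Let Xᵢ = 1 if person i gets their own exam paper. For each i, P(Xᵢ=1) = 1/7.
By linearity of expectation, E[X₁+…+X_7] = 7·(1/7) = 1.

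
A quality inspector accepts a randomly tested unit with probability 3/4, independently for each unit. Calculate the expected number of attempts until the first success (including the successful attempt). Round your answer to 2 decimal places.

For a geometric distribution, E[trials] = 1/p = 1/(3/4) = 4/3.
≈ 1.33

1.33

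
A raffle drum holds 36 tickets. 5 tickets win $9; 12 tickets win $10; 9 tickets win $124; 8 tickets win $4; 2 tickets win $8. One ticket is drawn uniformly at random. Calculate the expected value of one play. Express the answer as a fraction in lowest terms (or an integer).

443/12 dollars

E[payout] = (5/36)·9 + (12/36)·10 + (9/36)·124 + (8/36)·4 + (2/36)·8 = 443/12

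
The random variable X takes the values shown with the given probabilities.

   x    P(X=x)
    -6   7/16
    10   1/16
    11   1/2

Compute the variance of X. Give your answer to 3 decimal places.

E[X] = (7/16)·(-6) + (1/16)·10 + (1/2)·11 = 7/2
E[X²] = (7/16)·36 + (1/16)·100 + (1/2)·121 = 165/2
Var(X) = 165/2 − (7/2)² = 281/4 ≈ 70.250

70.250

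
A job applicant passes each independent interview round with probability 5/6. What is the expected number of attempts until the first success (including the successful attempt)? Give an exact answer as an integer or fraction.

6/5

For a geometric distribution, E[trials] = 1/p = 1/(5/6) = 6/5.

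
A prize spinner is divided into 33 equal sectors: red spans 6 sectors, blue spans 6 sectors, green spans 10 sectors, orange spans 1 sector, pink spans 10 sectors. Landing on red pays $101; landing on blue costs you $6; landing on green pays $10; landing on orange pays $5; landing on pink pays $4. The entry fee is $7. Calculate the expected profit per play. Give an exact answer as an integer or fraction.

E[payout] = (6/33)·101 + (6/33)·(-6) + (10/33)·10 + (1/33)·5 + (10/33)·4 = 65/3
Expected profit = 65/3 − 7 = 44/3

44/3 dollars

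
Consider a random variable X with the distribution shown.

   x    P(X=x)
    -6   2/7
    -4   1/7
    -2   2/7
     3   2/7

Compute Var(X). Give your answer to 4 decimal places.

12.2857

E[X] = (2/7)·(-6) + (1/7)·(-4) + (2/7)·(-2) + (2/7)·3 = -2
E[X²] = (2/7)·36 + (1/7)·16 + (2/7)·4 + (2/7)·9 = 114/7
Var(X) = 114/7 − (-2)² = 86/7 ≈ 12.2857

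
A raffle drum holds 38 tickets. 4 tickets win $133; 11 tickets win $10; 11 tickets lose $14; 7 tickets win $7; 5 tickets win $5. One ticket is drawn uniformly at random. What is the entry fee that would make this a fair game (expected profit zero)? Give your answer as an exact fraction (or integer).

281/19 dollars

E[payout] = (4/38)·133 + (11/38)·10 + (11/38)·(-14) + (7/38)·7 + (5/38)·5 = 281/19
Fair fee = E[payout] = 281/19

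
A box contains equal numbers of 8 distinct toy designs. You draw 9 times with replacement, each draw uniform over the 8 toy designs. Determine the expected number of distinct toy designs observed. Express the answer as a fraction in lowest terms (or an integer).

Let Xⱼ=1 if type j appears at least once. P(Xⱼ=1) = 1 − ((8−1)/8)^9 = 93864121/134217728.
E[#distinct] = 8·93864121/134217728 = 93864121/16777216.

93864121/16777216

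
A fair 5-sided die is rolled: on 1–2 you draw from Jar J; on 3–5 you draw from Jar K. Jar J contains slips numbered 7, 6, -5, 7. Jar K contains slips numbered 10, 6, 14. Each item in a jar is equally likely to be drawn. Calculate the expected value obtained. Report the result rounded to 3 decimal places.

E[X | Jar J] = (7 + 6 − 5 + 7)/4 = 15/4
E[X | Jar K] = (10 + 6 + 14)/3 = 10
E[X] = (2/5)·15/4 + (3/5)·10 = 15/2 ≈ 7.500

7.500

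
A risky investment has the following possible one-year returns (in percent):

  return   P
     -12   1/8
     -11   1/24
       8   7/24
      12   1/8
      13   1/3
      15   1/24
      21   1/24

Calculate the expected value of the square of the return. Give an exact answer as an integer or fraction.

E[X²] = (1/8)·144 + (1/24)·121 + (7/24)·64 + (1/8)·144 + (1/3)·169 + (1/24)·225 + (1/24)·441
     = 3451/24

3451/24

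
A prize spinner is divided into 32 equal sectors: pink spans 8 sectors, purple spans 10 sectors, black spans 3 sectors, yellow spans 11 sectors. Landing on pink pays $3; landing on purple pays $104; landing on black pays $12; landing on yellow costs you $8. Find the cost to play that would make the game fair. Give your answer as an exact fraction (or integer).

E[payout] = (8/32)·3 + (10/32)·104 + (3/32)·12 + (11/32)·(-8) = 253/8
Fair fee = E[payout] = 253/8

253/8 dollars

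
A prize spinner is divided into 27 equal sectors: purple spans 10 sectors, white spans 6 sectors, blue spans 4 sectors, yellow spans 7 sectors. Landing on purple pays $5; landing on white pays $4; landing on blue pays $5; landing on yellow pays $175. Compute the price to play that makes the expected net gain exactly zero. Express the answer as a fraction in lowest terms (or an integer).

1319/27 dollars

E[payout] = (10/27)·5 + (6/27)·4 + (4/27)·5 + (7/27)·175 = 1319/27
Fair fee = E[payout] = 1319/27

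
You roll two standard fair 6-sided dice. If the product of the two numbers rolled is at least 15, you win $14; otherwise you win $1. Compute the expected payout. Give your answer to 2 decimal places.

$5.69

E[payout] = (23/36)·1 + (13/36)·14 = 205/36
≈ $5.69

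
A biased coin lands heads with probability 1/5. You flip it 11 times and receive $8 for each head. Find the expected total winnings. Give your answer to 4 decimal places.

$17.6000

E[#heads] = 11·1/5 = 11/5 (linearity over flips).
E[winnings] = 8·11/5 = 88/5.
≈ 17.6000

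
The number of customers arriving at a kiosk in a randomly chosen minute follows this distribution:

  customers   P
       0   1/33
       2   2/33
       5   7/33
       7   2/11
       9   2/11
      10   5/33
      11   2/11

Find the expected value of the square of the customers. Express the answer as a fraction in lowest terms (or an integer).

199/3

E[X²] = (1/33)·0 + (2/33)·4 + (7/33)·25 + (2/11)·49 + (2/11)·81 + (5/33)·100 + (2/11)·121
     = 199/3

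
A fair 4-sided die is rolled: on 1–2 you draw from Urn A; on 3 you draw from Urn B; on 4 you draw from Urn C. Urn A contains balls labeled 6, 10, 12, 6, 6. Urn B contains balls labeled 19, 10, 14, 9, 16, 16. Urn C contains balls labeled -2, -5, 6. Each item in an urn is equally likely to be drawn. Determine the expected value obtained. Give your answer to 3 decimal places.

E[X | Urn A] = (6 + 10 + 12 + 6 + 6)/5 = 8
E[X | Urn B] = (19 + 10 + 14 + 9 + 16 + 16)/6 = 14
E[X | Urn C] = (-2 − 5 + 6)/3 = -1/3
E[X] = (1/2)·8 + (1/4)·14 + (1/4)·(-1/3) = 89/12 ≈ 7.417

7.417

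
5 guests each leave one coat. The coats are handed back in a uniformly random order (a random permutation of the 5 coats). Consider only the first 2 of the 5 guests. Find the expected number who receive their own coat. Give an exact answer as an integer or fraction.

2/5

Let Xᵢ = 1 if person i gets their own coat. For each i, P(Xᵢ=1) = 1/5.
By linearity of expectation, E[X₁+…+X_2] = 2·(1/5) = 2/5.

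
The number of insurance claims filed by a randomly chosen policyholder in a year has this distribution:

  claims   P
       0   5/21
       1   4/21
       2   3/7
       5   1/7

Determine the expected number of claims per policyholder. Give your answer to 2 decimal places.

E[X] = (5/21)·0 + (4/21)·1 + (3/7)·2 + (1/7)·5
     = 37/21 ≈ 1.76

1.76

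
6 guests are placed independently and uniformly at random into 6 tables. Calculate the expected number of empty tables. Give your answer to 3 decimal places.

Let Xⱼ=1 if table j is empty. P(Xⱼ=1) = ((6-1)/6)^6 = 15625/46656.
By linearity, E[#empty] = 6·15625/46656 = 15625/7776.
≈ 2.009

2.009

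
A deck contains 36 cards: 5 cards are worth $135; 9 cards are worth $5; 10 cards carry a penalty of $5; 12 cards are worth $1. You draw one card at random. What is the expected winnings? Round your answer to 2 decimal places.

$18.94

E[payout] = (5/36)·135 + (9/36)·5 + (10/36)·(-5) + (12/36)·1 = 341/18
≈ $18.94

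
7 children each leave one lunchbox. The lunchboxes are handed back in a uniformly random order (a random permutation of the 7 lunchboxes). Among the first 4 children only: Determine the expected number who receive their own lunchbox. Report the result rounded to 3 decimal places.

Let Xᵢ = 1 if person i gets their own lunchbox. For each i, P(Xᵢ=1) = 1/7.
By linearity of expectation, E[X₁+…+X_4] = 4·(1/7) = 4/7.
≈ 0.571

0.571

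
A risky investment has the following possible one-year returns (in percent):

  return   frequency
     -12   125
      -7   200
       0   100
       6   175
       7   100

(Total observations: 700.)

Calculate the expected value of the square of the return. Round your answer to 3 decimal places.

Total = 700, so P(return=-12) = 125/700, etc.
E[X²] = (5/28)·144 + (2/7)·49 + (1/7)·0 + (1/4)·36 + (1/7)·49
     = 390/7 ≈ 55.714

55.714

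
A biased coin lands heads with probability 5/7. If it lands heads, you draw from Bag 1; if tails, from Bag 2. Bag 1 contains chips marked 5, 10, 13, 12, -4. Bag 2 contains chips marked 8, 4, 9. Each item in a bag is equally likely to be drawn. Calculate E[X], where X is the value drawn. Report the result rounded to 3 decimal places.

7.143

E[X | Bag 1] = (5 + 10 + 13 + 12 − 4)/5 = 36/5
E[X | Bag 2] = (8 + 4 + 9)/3 = 7
E[X] = (5/7)·36/5 + (2/7)·7 = 50/7 ≈ 7.143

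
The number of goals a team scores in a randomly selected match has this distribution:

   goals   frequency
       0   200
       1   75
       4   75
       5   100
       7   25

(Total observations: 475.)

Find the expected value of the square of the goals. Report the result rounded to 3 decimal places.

Total = 475, so P(goals=0) = 200/475, etc.
E[X²] = (8/19)·0 + (3/19)·1 + (3/19)·16 + (4/19)·25 + (1/19)·49
     = 200/19 ≈ 10.526

10.526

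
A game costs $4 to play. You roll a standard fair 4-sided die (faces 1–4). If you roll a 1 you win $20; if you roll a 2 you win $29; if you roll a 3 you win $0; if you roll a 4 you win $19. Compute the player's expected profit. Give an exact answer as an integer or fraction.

E[payout] = (1/4)·0 + (1/4)·19 + (1/4)·20 + (1/4)·29 = 17
Expected profit = 17 − 4 = 13

$13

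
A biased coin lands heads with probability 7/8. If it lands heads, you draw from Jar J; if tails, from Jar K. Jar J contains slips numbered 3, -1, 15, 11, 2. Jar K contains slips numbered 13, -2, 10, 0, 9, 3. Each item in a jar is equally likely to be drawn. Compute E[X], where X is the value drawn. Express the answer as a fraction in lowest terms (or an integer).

95/16

E[X | Jar J] = (3 − 1 + 15 + 11 + 2)/5 = 6
E[X | Jar K] = (13 − 2 + 10 + 0 + 9 + 3)/6 = 11/2
E[X] = (7/8)·6 + (1/8)·11/2 = 95/16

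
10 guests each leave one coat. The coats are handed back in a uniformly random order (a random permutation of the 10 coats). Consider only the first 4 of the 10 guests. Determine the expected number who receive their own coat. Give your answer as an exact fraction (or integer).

Let Xᵢ = 1 if person i gets their own coat. For each i, P(Xᵢ=1) = 1/10.
By linearity of expectation, E[X₁+…+X_4] = 4·(1/10) = 2/5.

2/5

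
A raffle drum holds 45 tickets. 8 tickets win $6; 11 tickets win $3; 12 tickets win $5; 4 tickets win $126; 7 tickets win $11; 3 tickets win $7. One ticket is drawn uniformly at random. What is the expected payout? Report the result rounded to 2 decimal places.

E[payout] = (8/45)·6 + (11/45)·3 + (12/45)·5 + (4/45)·126 + (7/45)·11 + (3/45)·7 = 743/45
≈ $16.51

$16.51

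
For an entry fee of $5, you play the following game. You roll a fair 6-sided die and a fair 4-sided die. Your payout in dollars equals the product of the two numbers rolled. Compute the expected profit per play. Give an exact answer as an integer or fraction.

15/4 dollars

Distribution of the product of the two numbers rolled: 1 w.p. 1/24, 2 w.p. 1/12, 3 w.p. 1/12, 4 w.p. 1/8, 5 w.p. 1/24, 6 w.p. 1/8, …
E[payout] = (1/24)·1 + (1/12)·2 + (1/12)·3 + (1/8)·4 + (1/24)·5 + (1/8)·6 + (1/12)·8 + (1/24)·9 + (1/24)·10 + (1/8)·12 + (1/24)·15 + (1/24)·16 + (1/24)·18 + (1/24)·20 + (1/24)·24 = 35/4
Expected profit = 35/4 − 5 = 15/4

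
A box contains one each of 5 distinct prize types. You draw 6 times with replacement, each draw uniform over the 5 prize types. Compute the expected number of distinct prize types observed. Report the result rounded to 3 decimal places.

3.689

Let Xⱼ=1 if type j appears at least once. P(Xⱼ=1) = 1 − ((5−1)/5)^6 = 11529/15625.
E[#distinct] = 5·11529/15625 = 11529/3125.
≈ 3.689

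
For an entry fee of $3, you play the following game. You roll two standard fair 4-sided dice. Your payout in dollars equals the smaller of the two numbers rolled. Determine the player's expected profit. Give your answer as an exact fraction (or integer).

-9/8 dollars

Distribution of the smaller of the two numbers rolled: 1 w.p. 7/16, 2 w.p. 5/16, 3 w.p. 3/16, 4 w.p. 1/16
E[payout] = (7/16)·1 + (5/16)·2 + (3/16)·3 + (1/16)·4 = 15/8
Expected profit = 15/8 − 3 = -9/8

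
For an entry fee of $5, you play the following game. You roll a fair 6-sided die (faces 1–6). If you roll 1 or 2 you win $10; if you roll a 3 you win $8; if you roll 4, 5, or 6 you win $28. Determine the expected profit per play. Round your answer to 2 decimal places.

E[payout] = (1/6)·8 + (1/3)·10 + (1/2)·28 = 56/3
Expected profit = 56/3 − 5 = 41/3 ≈ $13.67

$13.67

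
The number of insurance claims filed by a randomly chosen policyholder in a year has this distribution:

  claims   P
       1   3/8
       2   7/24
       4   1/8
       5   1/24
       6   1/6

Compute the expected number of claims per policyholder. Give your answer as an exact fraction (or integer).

E[X] = (3/8)·1 + (7/24)·2 + (1/8)·4 + (1/24)·5 + (1/6)·6
     = 8/3

8/3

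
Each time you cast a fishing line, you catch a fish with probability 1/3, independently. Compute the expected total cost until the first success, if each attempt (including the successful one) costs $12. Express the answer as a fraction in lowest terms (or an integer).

E[#attempts] = 1/p = 3; E[cost] = 12·3 = 36.

$36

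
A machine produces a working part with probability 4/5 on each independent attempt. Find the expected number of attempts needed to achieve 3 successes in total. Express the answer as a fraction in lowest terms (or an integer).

By linearity (sum of 3 independent geometric waits), E[trials] = 3/p = 3/(4/5) = 15/4.

15/4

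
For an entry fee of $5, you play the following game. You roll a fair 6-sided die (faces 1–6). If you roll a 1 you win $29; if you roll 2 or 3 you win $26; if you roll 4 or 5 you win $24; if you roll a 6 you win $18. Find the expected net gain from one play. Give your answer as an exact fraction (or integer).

39/2 dollars

E[payout] = (1/6)·18 + (1/3)·24 + (1/3)·26 + (1/6)·29 = 49/2
Expected profit = 49/2 − 5 = 39/2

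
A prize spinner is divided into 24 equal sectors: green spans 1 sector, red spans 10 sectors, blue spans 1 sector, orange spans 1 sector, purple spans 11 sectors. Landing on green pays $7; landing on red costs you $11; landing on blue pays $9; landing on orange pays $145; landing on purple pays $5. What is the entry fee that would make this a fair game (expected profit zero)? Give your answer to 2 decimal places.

$4.42

E[payout] = (1/24)·7 + (10/24)·(-11) + (1/24)·9 + (1/24)·145 + (11/24)·5 = 53/12
Fair fee = E[payout] = 53/12 ≈ $4.42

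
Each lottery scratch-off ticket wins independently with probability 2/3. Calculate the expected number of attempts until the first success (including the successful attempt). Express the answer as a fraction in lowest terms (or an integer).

For a geometric distribution, E[trials] = 1/p = 1/(2/3) = 3/2.

3/2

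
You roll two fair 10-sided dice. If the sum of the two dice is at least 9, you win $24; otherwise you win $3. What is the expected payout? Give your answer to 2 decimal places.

$18.12

E[payout] = (7/25)·3 + (18/25)·24 = 453/25
≈ $18.12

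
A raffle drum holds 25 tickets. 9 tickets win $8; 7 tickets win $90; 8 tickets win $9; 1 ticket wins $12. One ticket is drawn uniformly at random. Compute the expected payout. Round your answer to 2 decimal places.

E[payout] = (9/25)·8 + (7/25)·90 + (8/25)·9 + (1/25)·12 = 786/25
≈ $31.44

$31.44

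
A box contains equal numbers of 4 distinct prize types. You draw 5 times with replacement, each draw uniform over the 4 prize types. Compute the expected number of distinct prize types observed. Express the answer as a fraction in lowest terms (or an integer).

781/256

Let Xⱼ=1 if type j appears at least once. P(Xⱼ=1) = 1 − ((4−1)/4)^5 = 781/1024.
E[#distinct] = 4·781/1024 = 781/256.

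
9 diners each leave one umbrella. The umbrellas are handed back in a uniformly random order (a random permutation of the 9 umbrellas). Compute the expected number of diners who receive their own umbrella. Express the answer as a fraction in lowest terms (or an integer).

1

Let Xᵢ = 1 if person i gets their own umbrella. For each i, P(Xᵢ=1) = 1/9.
By linearity of expectation, E[X₁+…+X_9] = 9·(1/9) = 1.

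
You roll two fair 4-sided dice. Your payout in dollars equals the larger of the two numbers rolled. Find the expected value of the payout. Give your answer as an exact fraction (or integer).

25/8 dollars

Distribution of the larger of the two numbers rolled: 1 w.p. 1/16, 2 w.p. 3/16, 3 w.p. 5/16, 4 w.p. 7/16
E[payout] = (1/16)·1 + (3/16)·2 + (5/16)·3 + (7/16)·4 = 25/8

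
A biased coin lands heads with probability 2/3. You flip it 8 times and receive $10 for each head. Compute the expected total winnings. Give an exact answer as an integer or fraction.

160/3 dollars

E[#heads] = 8·2/3 = 16/3 (linearity over flips).
E[winnings] = 10·16/3 = 160/3.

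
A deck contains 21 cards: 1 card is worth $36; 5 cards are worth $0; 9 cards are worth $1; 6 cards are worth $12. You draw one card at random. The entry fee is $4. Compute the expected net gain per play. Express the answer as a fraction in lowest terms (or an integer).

11/7 dollars

E[payout] = (1/21)·36 + (5/21)·0 + (9/21)·1 + (6/21)·12 = 39/7
Expected profit = 39/7 − 4 = 11/7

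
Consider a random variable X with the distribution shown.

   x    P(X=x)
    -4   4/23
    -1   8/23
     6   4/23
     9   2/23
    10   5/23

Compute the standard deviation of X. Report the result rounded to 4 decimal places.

E[X] = 68/23, E[X²] = 878/23
Var(X) = E[X²] − (E[X])² = 878/23 − 4624/529 = 15570/529
SD(X) = √(15570/529) ≈ 5.4252

5.4252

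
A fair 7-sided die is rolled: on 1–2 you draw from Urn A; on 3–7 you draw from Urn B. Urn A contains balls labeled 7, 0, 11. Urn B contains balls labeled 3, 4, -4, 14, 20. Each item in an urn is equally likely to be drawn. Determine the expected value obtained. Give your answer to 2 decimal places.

7.00

E[X | Urn A] = (7 + 0 + 11)/3 = 6
E[X | Urn B] = (3 + 4 − 4 + 14 + 20)/5 = 37/5
E[X] = (2/7)·6 + (5/7)·37/5 = 7 ≈ 7.00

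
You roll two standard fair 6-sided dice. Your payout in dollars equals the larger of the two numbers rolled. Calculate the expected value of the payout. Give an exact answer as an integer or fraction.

Distribution of the larger of the two numbers rolled: 1 w.p. 1/36, 2 w.p. 1/12, 3 w.p. 5/36, 4 w.p. 7/36, 5 w.p. 1/4, 6 w.p. 11/36
E[payout] = (1/36)·1 + (1/12)·2 + (5/36)·3 + (7/36)·4 + (1/4)·5 + (11/36)·6 = 161/36

161/36 dollars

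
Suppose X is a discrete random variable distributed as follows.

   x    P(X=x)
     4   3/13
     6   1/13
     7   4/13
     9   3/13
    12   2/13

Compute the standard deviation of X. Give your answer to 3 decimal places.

2.590

E[X] = 97/13, E[X²] = 811/13
Var(X) = E[X²] − (E[X])² = 811/13 − 9409/169 = 1134/169
SD(X) = √(1134/169) ≈ 2.590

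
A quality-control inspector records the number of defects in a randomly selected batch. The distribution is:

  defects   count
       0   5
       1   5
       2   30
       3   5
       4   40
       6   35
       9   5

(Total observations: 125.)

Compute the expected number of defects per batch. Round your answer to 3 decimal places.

3.960

Total = 125, so P(defects=0) = 5/125, etc.
E[X] = (1/25)·0 + (1/25)·1 + (6/25)·2 + (1/25)·3 + (8/25)·4 + (7/25)·6 + (1/25)·9
     = 99/25 ≈ 3.960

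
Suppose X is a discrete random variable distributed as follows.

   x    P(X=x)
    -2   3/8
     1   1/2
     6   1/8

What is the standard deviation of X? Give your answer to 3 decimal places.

E[X] = 1/2, E[X²] = 13/2
Var(X) = E[X²] − (E[X])² = 13/2 − 1/4 = 25/4
SD(X) = √(25/4) ≈ 2.500

2.500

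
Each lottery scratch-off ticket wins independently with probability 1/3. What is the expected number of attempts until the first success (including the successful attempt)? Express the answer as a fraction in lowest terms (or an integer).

For a geometric distribution, E[trials] = 1/p = 1/(1/3) = 3.

3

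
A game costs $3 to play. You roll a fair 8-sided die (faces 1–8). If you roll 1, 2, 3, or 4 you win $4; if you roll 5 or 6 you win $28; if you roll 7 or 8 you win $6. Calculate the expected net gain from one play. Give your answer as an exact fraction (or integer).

E[payout] = (1/2)·4 + (1/4)·6 + (1/4)·28 = 21/2
Expected profit = 21/2 − 3 = 15/2

15/2 dollars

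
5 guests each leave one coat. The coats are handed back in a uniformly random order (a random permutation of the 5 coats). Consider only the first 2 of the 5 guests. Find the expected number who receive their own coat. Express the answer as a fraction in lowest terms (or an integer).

Let Xᵢ = 1 if person i gets their own coat. For each i, P(Xᵢ=1) = 1/5.
By linearity of expectation, E[X₁+…+X_2] = 2·(1/5) = 2/5.

2/5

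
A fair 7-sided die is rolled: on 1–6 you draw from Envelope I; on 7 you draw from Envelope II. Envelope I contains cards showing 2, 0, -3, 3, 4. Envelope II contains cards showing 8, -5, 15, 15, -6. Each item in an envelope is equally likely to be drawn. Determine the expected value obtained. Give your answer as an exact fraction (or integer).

E[X | Envelope I] = (2 + 0 − 3 + 3 + 4)/5 = 6/5
E[X | Envelope II] = (8 − 5 + 15 + 15 − 6)/5 = 27/5
E[X] = (6/7)·6/5 + (1/7)·27/5 = 9/5

9/5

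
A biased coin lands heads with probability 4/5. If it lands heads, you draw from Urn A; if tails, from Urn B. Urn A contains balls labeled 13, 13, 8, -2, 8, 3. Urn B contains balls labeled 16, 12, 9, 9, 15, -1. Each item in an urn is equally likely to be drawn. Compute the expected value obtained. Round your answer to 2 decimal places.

7.73

E[X | Urn A] = (13 + 13 + 8 − 2 + 8 + 3)/6 = 43/6
E[X | Urn B] = (16 + 12 + 9 + 9 + 15 − 1)/6 = 10
E[X] = (4/5)·43/6 + (1/5)·10 = 116/15 ≈ 7.73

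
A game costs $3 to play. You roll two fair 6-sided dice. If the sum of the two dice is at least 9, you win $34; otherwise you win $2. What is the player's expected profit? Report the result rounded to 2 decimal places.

E[payout] = (13/18)·2 + (5/18)·34 = 98/9
Expected profit = 98/9 − 3 = 71/9 ≈ $7.89

$7.89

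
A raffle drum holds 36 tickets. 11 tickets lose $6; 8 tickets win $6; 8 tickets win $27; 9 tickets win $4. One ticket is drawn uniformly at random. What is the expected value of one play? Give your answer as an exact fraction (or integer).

13/2 dollars

E[payout] = (11/36)·(-6) + (8/36)·6 + (8/36)·27 + (9/36)·4 = 13/2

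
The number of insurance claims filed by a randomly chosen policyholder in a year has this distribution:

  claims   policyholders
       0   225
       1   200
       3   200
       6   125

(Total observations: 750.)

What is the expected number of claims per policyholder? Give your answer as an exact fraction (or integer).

31/15

Total = 750, so P(claims=0) = 225/750, etc.
E[X] = (3/10)·0 + (4/15)·1 + (4/15)·3 + (1/6)·6
     = 31/15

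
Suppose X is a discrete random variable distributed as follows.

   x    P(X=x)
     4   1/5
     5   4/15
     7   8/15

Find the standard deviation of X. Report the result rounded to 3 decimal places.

E[X] = 88/15, E[X²] = 36
Var(X) = E[X²] − (E[X])² = 36 − 7744/225 = 356/225
SD(X) = √(356/225) ≈ 1.258

1.258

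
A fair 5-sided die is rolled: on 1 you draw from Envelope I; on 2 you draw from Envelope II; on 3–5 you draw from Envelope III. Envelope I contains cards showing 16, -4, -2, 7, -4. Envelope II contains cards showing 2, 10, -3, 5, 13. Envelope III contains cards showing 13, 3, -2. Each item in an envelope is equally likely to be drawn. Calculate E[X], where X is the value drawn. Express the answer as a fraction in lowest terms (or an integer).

22/5

E[X | Envelope I] = (16 − 4 − 2 + 7 − 4)/5 = 13/5
E[X | Envelope II] = (2 + 10 − 3 + 5 + 13)/5 = 27/5
E[X | Envelope III] = (13 + 3 − 2)/3 = 14/3
E[X] = (1/5)·13/5 + (1/5)·27/5 + (3/5)·14/3 = 22/5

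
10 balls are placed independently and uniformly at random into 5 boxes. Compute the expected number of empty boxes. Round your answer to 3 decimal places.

Let Xⱼ=1 if box j is empty. P(Xⱼ=1) = ((5-1)/5)^10 = 1048576/9765625.
By linearity, E[#empty] = 5·1048576/9765625 = 1048576/1953125.
≈ 0.537

0.537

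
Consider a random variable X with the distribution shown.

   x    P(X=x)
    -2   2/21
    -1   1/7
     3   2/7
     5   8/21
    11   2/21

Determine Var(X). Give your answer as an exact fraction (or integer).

E[X] = (2/21)·(-2) + (1/7)·(-1) + (2/7)·3 + (8/21)·5 + (2/21)·11 = 73/21
E[X²] = (2/21)·4 + (1/7)·1 + (2/7)·9 + (8/21)·25 + (2/21)·121 = 169/7
Var(X) = 169/7 − (73/21)² = 5318/441

5318/441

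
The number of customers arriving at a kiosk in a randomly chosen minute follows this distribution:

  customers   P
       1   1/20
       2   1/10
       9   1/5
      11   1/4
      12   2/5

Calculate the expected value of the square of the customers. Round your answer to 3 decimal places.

104.500

E[X²] = (1/20)·1 + (1/10)·4 + (1/5)·81 + (1/4)·121 + (2/5)·144
     = 209/2 ≈ 104.500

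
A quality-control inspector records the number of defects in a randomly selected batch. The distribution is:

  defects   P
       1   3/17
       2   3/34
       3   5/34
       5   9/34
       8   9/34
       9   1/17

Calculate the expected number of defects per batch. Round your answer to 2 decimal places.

4.76

E[X] = (3/17)·1 + (3/34)·2 + (5/34)·3 + (9/34)·5 + (9/34)·8 + (1/17)·9
     = 81/17 ≈ 4.76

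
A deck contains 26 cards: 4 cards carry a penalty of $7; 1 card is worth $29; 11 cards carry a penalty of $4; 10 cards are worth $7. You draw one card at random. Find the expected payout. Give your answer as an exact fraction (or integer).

E[payout] = (4/26)·(-7) + (1/26)·29 + (11/26)·(-4) + (10/26)·7 = 27/26

27/26 dollars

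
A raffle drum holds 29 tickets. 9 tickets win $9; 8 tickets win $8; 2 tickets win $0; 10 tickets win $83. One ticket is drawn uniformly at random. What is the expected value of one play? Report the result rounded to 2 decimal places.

$33.62

E[payout] = (9/29)·9 + (8/29)·8 + (2/29)·0 + (10/29)·83 = 975/29
≈ $33.62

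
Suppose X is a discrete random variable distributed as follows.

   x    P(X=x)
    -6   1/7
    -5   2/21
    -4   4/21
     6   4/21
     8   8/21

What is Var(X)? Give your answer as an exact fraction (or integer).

16502/441

E[X] = (1/7)·(-6) + (2/21)·(-5) + (4/21)·(-4) + (4/21)·6 + (8/21)·8 = 44/21
E[X²] = (1/7)·36 + (2/21)·25 + (4/21)·16 + (4/21)·36 + (8/21)·64 = 878/21
Var(X) = 878/21 − (44/21)² = 16502/441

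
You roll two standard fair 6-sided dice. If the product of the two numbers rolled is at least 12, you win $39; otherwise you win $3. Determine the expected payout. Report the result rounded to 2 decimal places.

E[payout] = (19/36)·3 + (17/36)·39 = 20
≈ $20.00

$20.00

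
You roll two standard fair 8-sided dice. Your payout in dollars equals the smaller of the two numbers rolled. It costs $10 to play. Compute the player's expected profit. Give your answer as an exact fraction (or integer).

-109/16 dollars

Distribution of the smaller of the two numbers rolled: 1 w.p. 15/64, 2 w.p. 13/64, 3 w.p. 11/64, 4 w.p. 9/64, 5 w.p. 7/64, 6 w.p. 5/64, …
E[payout] = (15/64)·1 + (13/64)·2 + (11/64)·3 + (9/64)·4 + (7/64)·5 + (5/64)·6 + (3/64)·7 + (1/64)·8 = 51/16
Expected profit = 51/16 − 10 = -109/16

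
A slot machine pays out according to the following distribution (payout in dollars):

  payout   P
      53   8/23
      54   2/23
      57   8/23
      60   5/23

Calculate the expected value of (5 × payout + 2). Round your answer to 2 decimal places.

E[5x+2] = (8/23)·267 + (2/23)·272 + (8/23)·287 + (5/23)·302
     = 282 ≈ 282.00

282.00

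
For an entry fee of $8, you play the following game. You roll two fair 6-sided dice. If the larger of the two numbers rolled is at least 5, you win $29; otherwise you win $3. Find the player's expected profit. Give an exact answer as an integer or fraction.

85/9 dollars

E[payout] = (4/9)·3 + (5/9)·29 = 157/9
Expected profit = 157/9 − 8 = 85/9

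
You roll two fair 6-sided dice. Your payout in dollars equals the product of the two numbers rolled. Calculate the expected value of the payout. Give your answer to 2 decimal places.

$12.25

Distribution of the product of the two numbers rolled: 1 w.p. 1/36, 2 w.p. 1/18, 3 w.p. 1/18, 4 w.p. 1/12, 5 w.p. 1/18, 6 w.p. 1/9, …
E[payout] = (1/36)·1 + (1/18)·2 + (1/18)·3 + (1/12)·4 + (1/18)·5 + (1/9)·6 + (1/18)·8 + (1/36)·9 + (1/18)·10 + (1/9)·12 + (1/18)·15 + (1/36)·16 + (1/18)·18 + (1/18)·20 + (1/18)·24 + (1/36)·25 + (1/18)·30 + (1/36)·36 = 49/4
≈ $12.25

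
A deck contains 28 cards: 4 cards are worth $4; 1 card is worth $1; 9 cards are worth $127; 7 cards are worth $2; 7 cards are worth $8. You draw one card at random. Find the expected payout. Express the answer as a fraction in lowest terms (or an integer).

E[payout] = (4/28)·4 + (1/28)·1 + (9/28)·127 + (7/28)·2 + (7/28)·8 = 615/14

615/14 dollars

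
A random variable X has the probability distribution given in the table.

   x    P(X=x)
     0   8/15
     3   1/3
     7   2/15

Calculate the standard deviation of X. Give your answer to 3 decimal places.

E[X] = 29/15, E[X²] = 143/15
Var(X) = E[X²] − (E[X])² = 143/15 − 841/225 = 1304/225
SD(X) = √(1304/225) ≈ 2.407

2.407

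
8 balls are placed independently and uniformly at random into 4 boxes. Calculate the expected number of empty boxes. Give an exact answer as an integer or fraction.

Let Xⱼ=1 if box j is empty. P(Xⱼ=1) = ((4-1)/4)^8 = 6561/65536.
By linearity, E[#empty] = 4·6561/65536 = 6561/16384.

6561/16384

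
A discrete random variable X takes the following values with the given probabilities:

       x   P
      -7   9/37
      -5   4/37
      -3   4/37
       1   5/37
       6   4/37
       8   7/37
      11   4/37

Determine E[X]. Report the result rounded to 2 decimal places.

E[X] = (9/37)·(-7) + (4/37)·(-5) + (4/37)·(-3) + (5/37)·1 + (4/37)·6 + (7/37)·8 + (4/37)·11
     = 34/37 ≈ 0.92

0.92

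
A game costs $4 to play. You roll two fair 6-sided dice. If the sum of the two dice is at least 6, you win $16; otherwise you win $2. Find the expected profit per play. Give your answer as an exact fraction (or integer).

73/9 dollars

E[payout] = (5/18)·2 + (13/18)·16 = 109/9
Expected profit = 109/9 − 4 = 73/9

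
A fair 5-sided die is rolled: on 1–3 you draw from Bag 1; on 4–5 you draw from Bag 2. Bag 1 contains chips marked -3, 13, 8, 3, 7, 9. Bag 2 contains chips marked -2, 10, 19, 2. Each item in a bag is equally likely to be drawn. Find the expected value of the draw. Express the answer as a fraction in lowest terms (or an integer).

E[X | Bag 1] = (-3 + 13 + 8 + 3 + 7 + 9)/6 = 37/6
E[X | Bag 2] = (-2 + 10 + 19 + 2)/4 = 29/4
E[X] = (3/5)·37/6 + (2/5)·29/4 = 33/5

33/5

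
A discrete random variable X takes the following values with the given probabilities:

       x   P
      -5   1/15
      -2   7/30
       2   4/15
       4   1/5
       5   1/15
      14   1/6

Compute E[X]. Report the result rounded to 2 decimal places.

3.20

E[X] = (1/15)·(-5) + (7/30)·(-2) + (4/15)·2 + (1/5)·4 + (1/15)·5 + (1/6)·14
     = 16/5 ≈ 3.20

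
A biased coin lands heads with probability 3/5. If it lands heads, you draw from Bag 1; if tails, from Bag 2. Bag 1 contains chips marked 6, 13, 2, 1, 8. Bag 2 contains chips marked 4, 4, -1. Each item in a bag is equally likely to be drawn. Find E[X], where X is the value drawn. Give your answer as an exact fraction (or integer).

68/15

E[X | Bag 1] = (6 + 13 + 2 + 1 + 8)/5 = 6
E[X | Bag 2] = (4 + 4 − 1)/3 = 7/3
E[X] = (3/5)·6 + (2/5)·7/3 = 68/15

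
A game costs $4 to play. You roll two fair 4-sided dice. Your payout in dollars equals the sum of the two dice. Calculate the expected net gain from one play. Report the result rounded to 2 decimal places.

$1.00

Distribution of the sum of the two dice: 2 w.p. 1/16, 3 w.p. 1/8, 4 w.p. 3/16, 5 w.p. 1/4, 6 w.p. 3/16, 7 w.p. 1/8, …
E[payout] = (1/16)·2 + (1/8)·3 + (3/16)·4 + (1/4)·5 + (3/16)·6 + (1/8)·7 + (1/16)·8 = 5
Expected profit = 5 − 4 = 1 ≈ $1.00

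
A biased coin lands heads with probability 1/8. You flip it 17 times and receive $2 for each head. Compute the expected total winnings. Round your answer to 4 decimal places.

$4.2500

E[#heads] = 17·1/8 = 17/8 (linearity over flips).
E[winnings] = 2·17/8 = 17/4.
≈ 4.2500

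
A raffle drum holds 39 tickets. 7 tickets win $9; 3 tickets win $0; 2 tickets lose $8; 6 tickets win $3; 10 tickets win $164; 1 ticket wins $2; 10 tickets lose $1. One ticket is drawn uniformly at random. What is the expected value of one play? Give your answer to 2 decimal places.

E[payout] = (7/39)·9 + (3/39)·0 + (2/39)·(-8) + (6/39)·3 + (10/39)·164 + (1/39)·2 + (10/39)·(-1) = 1697/39
≈ $43.51

$43.51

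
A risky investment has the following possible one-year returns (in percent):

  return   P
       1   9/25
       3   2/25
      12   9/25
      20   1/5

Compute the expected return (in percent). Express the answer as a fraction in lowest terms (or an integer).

E[X] = (9/25)·1 + (2/25)·3 + (9/25)·12 + (1/5)·20
     = 223/25

223/25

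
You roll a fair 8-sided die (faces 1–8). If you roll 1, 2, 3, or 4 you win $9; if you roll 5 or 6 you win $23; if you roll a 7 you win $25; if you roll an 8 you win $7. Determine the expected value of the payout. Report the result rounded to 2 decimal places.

E[payout] = (1/8)·7 + (1/2)·9 + (1/4)·23 + (1/8)·25 = 57/4
≈ $14.25

$14.25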